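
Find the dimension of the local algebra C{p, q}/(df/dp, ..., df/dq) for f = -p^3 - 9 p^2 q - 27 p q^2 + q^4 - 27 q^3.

6

The Hessian of f at 0 has rank 0. Corank 2; j^3 = -(p + 3*q)^3 is a perfect cube, so E-series; the 4-jet and mu = 6 give E_6.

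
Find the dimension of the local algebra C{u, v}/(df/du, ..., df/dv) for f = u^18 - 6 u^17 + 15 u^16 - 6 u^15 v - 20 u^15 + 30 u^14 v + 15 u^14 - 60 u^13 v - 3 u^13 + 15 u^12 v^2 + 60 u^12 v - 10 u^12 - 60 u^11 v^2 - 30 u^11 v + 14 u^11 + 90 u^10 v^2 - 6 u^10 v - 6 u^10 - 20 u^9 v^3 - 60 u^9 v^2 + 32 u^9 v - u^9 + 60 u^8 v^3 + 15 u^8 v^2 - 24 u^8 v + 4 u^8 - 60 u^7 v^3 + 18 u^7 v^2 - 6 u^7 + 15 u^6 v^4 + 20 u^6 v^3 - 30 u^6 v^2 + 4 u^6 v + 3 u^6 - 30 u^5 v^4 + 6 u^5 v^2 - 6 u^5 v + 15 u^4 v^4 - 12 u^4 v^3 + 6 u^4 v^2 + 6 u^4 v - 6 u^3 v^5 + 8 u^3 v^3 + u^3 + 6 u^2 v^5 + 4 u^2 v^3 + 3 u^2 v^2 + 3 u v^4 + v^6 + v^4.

6

The Hessian of f at 0 is [[0, 0], [0, 0]] with rank 0, so corank 2. A Groebner basis of the Jacobian ideal J(f) in C{u,v} is {u^3, u^2*v, u^2/2 + u*v^2, v^3}; counting standard monomials gives mu = 6. Corank 2; j^3 = u^3 is a perfect cube, so E-series; the 4-jet and mu = 6 give E_6.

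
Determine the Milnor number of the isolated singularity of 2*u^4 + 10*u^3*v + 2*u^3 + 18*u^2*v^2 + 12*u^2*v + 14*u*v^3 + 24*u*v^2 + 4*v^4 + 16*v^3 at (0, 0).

7

The Hessian of f at 0 is [[0, 0], [0, 0]] with rank 0, so corank 2. A Groebner basis of the Jacobian ideal J(f) in C{u,v} is {3*u^2 + 12*u*v + v^4 - v^3 + 12*v^2, u^3 + 18*u^2 + 72*u*v + 2*v^3 + 72*v^2, u^2*v - 7*u^2 - 28*u*v - 5*v^3/3 - 28*v^2, 2*u^2 + u*v^2 + 8*u*v + 4*v^3/3 + 8*v^2}; counting standard monomials gives mu = 7. Corank 2; j^3 = 2*(u + 2*v)^3 is a perfect cube, so E-series; the 4-jet and mu = 7 give E_7.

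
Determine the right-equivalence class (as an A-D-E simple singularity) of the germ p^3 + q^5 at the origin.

The Hessian of f at 0 has rank 0. Corank 2; j^3 = p^3 is a perfect cube, so E-series; the 5-jet and mu = 8 give E_8.

E_8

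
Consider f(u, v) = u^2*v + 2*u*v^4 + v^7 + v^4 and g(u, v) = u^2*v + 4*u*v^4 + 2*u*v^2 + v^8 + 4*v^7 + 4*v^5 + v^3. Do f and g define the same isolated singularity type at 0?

No.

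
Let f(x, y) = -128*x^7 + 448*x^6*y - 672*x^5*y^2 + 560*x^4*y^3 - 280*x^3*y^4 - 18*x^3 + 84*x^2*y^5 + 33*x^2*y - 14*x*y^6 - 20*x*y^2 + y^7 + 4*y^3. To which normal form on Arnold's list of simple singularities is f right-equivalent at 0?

D8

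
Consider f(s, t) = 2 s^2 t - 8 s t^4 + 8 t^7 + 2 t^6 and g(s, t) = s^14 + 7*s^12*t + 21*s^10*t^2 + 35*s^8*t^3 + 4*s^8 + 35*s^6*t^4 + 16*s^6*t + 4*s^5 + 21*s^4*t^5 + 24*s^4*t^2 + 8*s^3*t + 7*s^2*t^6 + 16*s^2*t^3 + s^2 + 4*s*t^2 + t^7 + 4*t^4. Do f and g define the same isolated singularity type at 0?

No.

The Hessian of f at 0 has rank 0. Corank 2; j^3 = 2*s^2*t has shape L^2 M (L != M), so D-series; mu = 7 gives D_7. The Hessian of g at 0 has rank 1. Corank 1: A-series; mu = 6 gives A_6. f is D_7 but g is A_6, hence not right-equivalent.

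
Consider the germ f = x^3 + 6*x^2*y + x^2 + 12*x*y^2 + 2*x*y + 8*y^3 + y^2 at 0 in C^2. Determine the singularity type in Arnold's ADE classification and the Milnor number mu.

Type A2, Milnor number mu = 2.

The Hessian of f at 0 has rank 1. Corank 1: A-series; mu = 2 gives A_2.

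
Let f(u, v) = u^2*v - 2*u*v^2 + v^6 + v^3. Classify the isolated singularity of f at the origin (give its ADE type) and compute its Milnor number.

The Hessian of f at 0 has rank 0. Corank 2; j^3 = v*(u - v)^2 has shape L^2 M (L != M), so D-series; mu = 7 gives D_7.

Type D7, Milnor number mu = 7.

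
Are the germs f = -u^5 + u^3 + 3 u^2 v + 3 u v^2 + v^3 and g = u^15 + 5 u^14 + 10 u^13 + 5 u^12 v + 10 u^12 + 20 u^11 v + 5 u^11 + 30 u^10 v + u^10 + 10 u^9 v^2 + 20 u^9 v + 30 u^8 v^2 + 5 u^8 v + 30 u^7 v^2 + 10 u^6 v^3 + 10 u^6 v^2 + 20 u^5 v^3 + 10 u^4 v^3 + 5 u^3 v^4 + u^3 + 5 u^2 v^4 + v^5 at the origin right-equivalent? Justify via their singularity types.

Yes.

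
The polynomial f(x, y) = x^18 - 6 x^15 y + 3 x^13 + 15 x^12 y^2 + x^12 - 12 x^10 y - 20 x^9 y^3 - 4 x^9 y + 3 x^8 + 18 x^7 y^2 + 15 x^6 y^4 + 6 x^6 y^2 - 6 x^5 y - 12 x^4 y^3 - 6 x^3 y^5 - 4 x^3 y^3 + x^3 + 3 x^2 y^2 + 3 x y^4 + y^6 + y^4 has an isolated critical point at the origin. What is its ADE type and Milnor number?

The Hessian of f at 0 has rank 0. Corank 2; j^3 = x^3 is a perfect cube, so E-series; the 4-jet and mu = 6 give E_6.

Type E_{6}, Milnor number mu = 6.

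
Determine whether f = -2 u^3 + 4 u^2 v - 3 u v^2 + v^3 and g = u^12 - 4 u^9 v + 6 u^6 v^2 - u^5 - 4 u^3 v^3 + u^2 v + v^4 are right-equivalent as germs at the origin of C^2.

The Hessian of f at 0 is [[0, 0], [0, 0]] with rank 0, so corank 2. A Groebner basis of the Jacobian ideal J(f) in C{u,v} is {v^3, u^2 - 3*v^2/2, u*v - 3*v^2/2}; counting standard monomials gives mu = 4. Corank 2; j^3 = -(u - v)*(2*u^2 - 2*u*v + v^2) splits into three distinct lines over C (the quadratic factor has nonzero discriminant), so D_4. The Hessian of g at 0 is [[0, 0], [0, 0]] with rank 0, so corank 2. A Groebner basis of the Jacobian ideal J(g) in C{u,v} is {u^3, u^2/4 + v^3, u*v}; counting standard monomials gives mu = 5. Corank 2; j^3 = u^2*v has shape L^2 M (L != M), so D-series; mu = 5 gives D_5. f is D_4 but g is D_5, hence not right-equivalent.

No.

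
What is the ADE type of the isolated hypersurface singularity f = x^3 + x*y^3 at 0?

E_{7}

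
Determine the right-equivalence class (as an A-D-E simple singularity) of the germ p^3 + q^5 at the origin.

E_{8}

The Hessian of f at 0 has rank 0. Corank 2; j^3 = p^3 is a perfect cube, so E-series; the 5-jet and mu = 8 give E_8.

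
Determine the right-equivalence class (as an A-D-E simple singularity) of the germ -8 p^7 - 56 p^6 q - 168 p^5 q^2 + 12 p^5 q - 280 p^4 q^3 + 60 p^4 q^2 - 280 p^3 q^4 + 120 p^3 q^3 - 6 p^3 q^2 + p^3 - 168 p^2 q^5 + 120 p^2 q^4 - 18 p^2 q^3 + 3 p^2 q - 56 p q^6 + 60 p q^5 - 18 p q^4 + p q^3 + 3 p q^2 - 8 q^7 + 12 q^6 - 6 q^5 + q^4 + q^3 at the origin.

E_{7}

The Hessian of f at 0 has rank 0. Corank 2; j^3 = (p + q)^3 is a perfect cube, so E-series; the 4-jet and mu = 7 give E_7.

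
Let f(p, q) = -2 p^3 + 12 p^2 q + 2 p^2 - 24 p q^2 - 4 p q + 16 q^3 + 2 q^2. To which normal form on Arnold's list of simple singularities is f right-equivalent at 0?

The Hessian of f at 0 is [[4, -4], [-4, 4]] with rank 1, so corank 1. A Groebner basis of the Jacobian ideal J(f) in C{p,q} is {q^2, p - q}; counting standard monomials gives mu = 2. Corank 1: A-series; mu = 2 gives A_2.

A2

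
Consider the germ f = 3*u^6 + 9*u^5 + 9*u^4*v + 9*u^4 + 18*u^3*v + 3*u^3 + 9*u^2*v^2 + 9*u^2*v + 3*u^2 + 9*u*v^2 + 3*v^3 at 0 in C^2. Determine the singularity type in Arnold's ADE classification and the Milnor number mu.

The Hessian of f at 0 is [[6, 0], [0, 0]] with rank 1, so corank 1. A Groebner basis of the Jacobian ideal J(f) in C{u,v} is {v^2, u}; counting standard monomials gives mu = 2. Corank 1: A-series; mu = 2 gives A_2.

Type A2, Milnor number mu = 2.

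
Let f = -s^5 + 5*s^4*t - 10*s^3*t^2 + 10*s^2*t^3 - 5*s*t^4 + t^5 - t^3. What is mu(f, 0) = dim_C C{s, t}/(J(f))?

8

The Hessian of f at 0 has rank 0. Corank 2; j^3 = -t^3 is a perfect cube, so E-series; the 5-jet and mu = 8 give E_8.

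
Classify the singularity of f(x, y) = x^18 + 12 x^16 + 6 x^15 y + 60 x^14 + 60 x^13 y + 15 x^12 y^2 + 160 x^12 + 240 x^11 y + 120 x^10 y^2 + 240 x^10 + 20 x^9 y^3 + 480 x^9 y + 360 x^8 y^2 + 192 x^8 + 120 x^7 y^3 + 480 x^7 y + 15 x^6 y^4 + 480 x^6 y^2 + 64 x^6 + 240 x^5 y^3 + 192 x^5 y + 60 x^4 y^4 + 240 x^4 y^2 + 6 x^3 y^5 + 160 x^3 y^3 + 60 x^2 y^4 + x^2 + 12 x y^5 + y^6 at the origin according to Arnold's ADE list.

The Hessian of f at 0 is [[2, 0], [0, 0]] with rank 1, so corank 1. A Groebner basis of the Jacobian ideal J(f) in C{x,y} is {y^5, x}; counting standard monomials gives mu = 5. Corank 1: A-series; mu = 5 gives A_5.

A_5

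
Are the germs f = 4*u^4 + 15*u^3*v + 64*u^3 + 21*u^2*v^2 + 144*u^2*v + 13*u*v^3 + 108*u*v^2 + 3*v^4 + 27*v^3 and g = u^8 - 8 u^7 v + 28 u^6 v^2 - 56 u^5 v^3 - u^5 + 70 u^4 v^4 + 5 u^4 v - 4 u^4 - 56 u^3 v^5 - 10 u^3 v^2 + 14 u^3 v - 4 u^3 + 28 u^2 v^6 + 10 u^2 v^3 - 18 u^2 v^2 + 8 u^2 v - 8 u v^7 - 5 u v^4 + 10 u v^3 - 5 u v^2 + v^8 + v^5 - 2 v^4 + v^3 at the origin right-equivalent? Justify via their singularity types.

The Hessian of f at 0 has rank 0. Corank 2; j^3 = (4*u + 3*v)^3 is a perfect cube, so E-series; the 4-jet and mu = 7 give E_7. The Hessian of g at 0 has rank 0. Corank 2; j^3 = -(u - v)*(2*u - v)^2 has shape L^2 M (L != M), so D-series; mu = 9 gives D_9. f is E_7 but g is D_9, hence not right-equivalent.

No.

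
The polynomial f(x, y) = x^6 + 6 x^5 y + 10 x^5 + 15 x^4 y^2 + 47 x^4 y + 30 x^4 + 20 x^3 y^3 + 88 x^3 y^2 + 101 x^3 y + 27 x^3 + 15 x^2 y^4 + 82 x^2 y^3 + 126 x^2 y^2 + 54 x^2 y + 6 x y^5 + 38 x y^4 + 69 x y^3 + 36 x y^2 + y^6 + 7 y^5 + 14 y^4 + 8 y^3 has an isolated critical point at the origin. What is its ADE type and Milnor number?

The Hessian of f at 0 is [[0, 0], [0, 0]] with rank 0, so corank 2. A Groebner basis of the Jacobian ideal J(f) in C{x,y} is {-19683*x^2/35 - 26244*x*y/35 + y^4 - 27*y^3/35 - 8748*y^2/35, x^3 + 702*x^2/35 + 936*x*y/35 + 34*y^3/105 + 312*y^2/35, x^2*y - 729*x^2/35 - 972*x*y/35 - 149*y^3/315 - 324*y^2/35, 81*x^2/5 + x*y^2 + 108*x*y/5 + 31*y^3/45 + 36*y^2/5}; counting standard monomials gives mu = 7. Corank 2; j^3 = (3*x + 2*y)^3 is a perfect cube, so E-series; the 4-jet and mu = 7 give E_7.

Type E_7, Milnor number mu = 7.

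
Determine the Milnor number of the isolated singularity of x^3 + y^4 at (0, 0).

The Hessian of f at 0 has rank 0. Corank 2; j^3 = x^3 is a perfect cube, so E-series; the 4-jet and mu = 6 give E_6.

6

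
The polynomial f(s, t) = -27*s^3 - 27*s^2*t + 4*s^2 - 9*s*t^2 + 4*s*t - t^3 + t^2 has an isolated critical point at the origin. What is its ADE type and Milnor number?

Type A_{2}, Milnor number mu = 2.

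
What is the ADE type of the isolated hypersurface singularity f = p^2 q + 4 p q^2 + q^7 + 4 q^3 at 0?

The Hessian of f at 0 has rank 0. Corank 2; j^3 = q*(p + 2*q)^2 has shape L^2 M (L != M), so D-series; mu = 8 gives D_8.

D_8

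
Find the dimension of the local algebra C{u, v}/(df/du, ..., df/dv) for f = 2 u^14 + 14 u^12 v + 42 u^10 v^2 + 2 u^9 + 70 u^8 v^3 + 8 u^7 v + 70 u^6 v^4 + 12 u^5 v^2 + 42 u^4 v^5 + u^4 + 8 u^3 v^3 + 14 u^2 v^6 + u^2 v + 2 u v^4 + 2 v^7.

8

The Hessian of f at 0 has rank 0. Corank 2; j^3 = u^2*v has shape L^2 M (L != M), so D-series; mu = 8 gives D_8.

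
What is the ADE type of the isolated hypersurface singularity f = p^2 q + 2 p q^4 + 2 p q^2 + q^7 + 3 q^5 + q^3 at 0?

The Hessian of f at 0 is [[0, 0], [0, 0]] with rank 0, so corank 2. A Groebner basis of the Jacobian ideal J(f) in C{p,q} is {p*q + q^4 + q^2, p*q^2 + q^3, p^2 - 3*p*q - 4*q^2}; counting standard monomials gives mu = 6. Corank 2; j^3 = q*(p + q)^2 has shape L^2 M (L != M), so D-series; mu = 6 gives D_6.

D6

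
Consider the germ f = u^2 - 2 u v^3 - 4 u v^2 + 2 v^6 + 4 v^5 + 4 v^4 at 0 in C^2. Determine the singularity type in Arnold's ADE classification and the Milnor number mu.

Type A_{5}, Milnor number mu = 5.

The Hessian of f at 0 has rank 1. Corank 1: A-series; mu = 5 gives A_5.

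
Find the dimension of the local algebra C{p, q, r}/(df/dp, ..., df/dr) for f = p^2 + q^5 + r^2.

The Hessian of f at 0 is [[2, 0, 0], [0, 0, 0], [0, 0, 2]] with rank 2, so corank 1. A Groebner basis of the Jacobian ideal J(f) in C{p,q,r} is {q^4, p, r}; counting standard monomials gives mu = 4. Corank 1: A-series; mu = 4 gives A_4.

4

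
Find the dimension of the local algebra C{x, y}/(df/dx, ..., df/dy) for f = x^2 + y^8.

7

The Hessian of f at 0 is [[2, 0], [0, 0]] with rank 1, so corank 1. A Groebner basis of the Jacobian ideal J(f) in C{x,y} is {y^7, x}; counting standard monomials gives mu = 7. Corank 1: A-series; mu = 7 gives A_7.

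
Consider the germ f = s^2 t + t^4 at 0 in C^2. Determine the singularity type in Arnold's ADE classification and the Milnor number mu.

The Hessian of f at 0 is [[0, 0], [0, 0]] with rank 0, so corank 2. A Groebner basis of the Jacobian ideal J(f) in C{s,t} is {s^3, s^2/4 + t^3, s*t}; counting standard monomials gives mu = 5. Corank 2; j^3 = s^2*t has shape L^2 M (L != M), so D-series; mu = 5 gives D_5.

Type D_{5}, Milnor number mu = 5.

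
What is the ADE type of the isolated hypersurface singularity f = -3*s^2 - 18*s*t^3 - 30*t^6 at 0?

A_5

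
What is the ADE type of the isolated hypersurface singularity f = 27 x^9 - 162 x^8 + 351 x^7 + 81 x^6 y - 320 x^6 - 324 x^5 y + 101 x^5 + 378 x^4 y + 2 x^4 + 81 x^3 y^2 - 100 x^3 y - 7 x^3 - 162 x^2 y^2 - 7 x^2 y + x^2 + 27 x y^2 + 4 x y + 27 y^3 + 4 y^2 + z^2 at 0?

The Hessian of f at 0 has rank 2. Corank 1: A-series; mu = 2 gives A_2.

A_{2}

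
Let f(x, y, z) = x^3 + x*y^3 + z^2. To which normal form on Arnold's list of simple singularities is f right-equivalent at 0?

E_{7}

The Hessian of f at 0 is [[0, 0, 0], [0, 0, 0], [0, 0, 2]] with rank 1, so corank 2. A Groebner basis of the Jacobian ideal J(f) in C{x,y,z} is {x^3, x*y^2, 3*x^2 + y^3, z}; counting standard monomials gives mu = 7. Corank 2; j^3 = x^3 is a perfect cube, so E-series; the 4-jet and mu = 7 give E_7.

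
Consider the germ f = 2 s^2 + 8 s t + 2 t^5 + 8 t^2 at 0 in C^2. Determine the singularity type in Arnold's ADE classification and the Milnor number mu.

The Hessian of f at 0 is [[4, 8], [8, 16]] with rank 1, so corank 1. A Groebner basis of the Jacobian ideal J(f) in C{s,t} is {t^4, s + 2*t}; counting standard monomials gives mu = 4. Corank 1: A-series; mu = 4 gives A_4.

Type A_{4}, Milnor number mu = 4.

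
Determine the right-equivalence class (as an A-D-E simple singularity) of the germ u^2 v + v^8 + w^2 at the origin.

D_9

The Hessian of f at 0 has rank 1. Corank 2; j^3 = u^2*v has shape L^2 M (L != M), so D-series; mu = 9 gives D_9.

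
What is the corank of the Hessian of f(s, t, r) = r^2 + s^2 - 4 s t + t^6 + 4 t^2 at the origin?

Hessian at 0 has rank 2.

1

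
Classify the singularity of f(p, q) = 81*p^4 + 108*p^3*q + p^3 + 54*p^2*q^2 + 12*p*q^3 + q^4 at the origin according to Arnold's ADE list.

E6

The Hessian of f at 0 has rank 0. Corank 2; j^3 = p^3 is a perfect cube, so E-series; the 4-jet and mu = 6 give E_6.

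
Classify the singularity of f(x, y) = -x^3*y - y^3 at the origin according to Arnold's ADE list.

E_7

The Hessian of f at 0 has rank 0. Corank 2; j^3 = -y^3 is a perfect cube, so E-series; the 4-jet and mu = 7 give E_7.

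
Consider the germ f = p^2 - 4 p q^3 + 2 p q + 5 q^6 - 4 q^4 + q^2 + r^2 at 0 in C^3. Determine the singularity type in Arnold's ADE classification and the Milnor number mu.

Type A_{5}, Milnor number mu = 5.

The Hessian of f at 0 is [[2, 2, 0], [2, 2, 0], [0, 0, 2]] with rank 2, so corank 1. A Groebner basis of the Jacobian ideal J(f) in C{p,q,r} is {p*q^2 + p/2 + q/2, -p/2 + q^3 - q/2, p^2 + 2*p*q + q^2, r}; counting standard monomials gives mu = 5. Corank 1: A-series; mu = 5 gives A_5.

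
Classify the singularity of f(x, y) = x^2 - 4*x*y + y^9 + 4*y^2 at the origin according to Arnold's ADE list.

A8

The Hessian of f at 0 is [[2, -4], [-4, 8]] with rank 1, so corank 1. A Groebner basis of the Jacobian ideal J(f) in C{x,y} is {y^8, x - 2*y}; counting standard monomials gives mu = 8. Corank 1: A-series; mu = 8 gives A_8.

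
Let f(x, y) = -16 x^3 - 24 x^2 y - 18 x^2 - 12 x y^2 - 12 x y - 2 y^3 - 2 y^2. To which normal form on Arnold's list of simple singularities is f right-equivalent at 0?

The Hessian of f at 0 is [[-36, -12], [-12, -4]] with rank 1, so corank 1. A Groebner basis of the Jacobian ideal J(f) in C{x,y} is {y^2, x + y/3}; counting standard monomials gives mu = 2. Corank 1: A-series; mu = 2 gives A_2.

A2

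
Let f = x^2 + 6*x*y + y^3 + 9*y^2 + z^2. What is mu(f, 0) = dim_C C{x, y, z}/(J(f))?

2

The Hessian of f at 0 has rank 2. Corank 1: A-series; mu = 2 gives A_2.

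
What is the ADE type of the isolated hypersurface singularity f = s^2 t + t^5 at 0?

D_6

The Hessian of f at 0 is [[0, 0], [0, 0]] with rank 0, so corank 2. A Groebner basis of the Jacobian ideal J(f) in C{s,t} is {s^2/5 + t^4, s^3, s*t}; counting standard monomials gives mu = 6. Corank 2; j^3 = s^2*t has shape L^2 M (L != M), so D-series; mu = 6 gives D_6.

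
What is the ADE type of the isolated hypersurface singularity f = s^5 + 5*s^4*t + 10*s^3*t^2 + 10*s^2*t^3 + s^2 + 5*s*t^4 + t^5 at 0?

A_{4}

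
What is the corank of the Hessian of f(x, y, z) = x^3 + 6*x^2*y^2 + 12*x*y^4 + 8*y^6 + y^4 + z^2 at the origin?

2

Hessian at 0 has rank 1.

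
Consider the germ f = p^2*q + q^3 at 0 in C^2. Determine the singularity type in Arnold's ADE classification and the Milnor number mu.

Type D4, Milnor number mu = 4.

The Hessian of f at 0 is [[0, 0], [0, 0]] with rank 0, so corank 2. A Groebner basis of the Jacobian ideal J(f) in C{p,q} is {q^3, p^2 + 3*q^2, p*q}; counting standard monomials gives mu = 4. Corank 2; j^3 = q*(p^2 + q^2) splits into three distinct lines over C (the quadratic factor has nonzero discriminant), so D_4.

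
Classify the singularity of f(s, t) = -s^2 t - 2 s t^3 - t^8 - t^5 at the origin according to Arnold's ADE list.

D_9

The Hessian of f at 0 is [[0, 0], [0, 0]] with rank 0, so corank 2. A Groebner basis of the Jacobian ideal J(f) in C{s,t} is {s^4, s^3*t - s^2/8 - s*t^2/8, s^3 + s^2*t^2, s*t + t^3}; counting standard monomials gives mu = 9. Corank 2; j^3 = -s^2*t has shape L^2 M (L != M), so D-series; mu = 9 gives D_9.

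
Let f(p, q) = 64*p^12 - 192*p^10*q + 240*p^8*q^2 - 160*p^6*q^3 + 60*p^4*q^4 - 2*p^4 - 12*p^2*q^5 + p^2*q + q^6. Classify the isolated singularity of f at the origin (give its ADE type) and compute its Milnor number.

Type D_7, Milnor number mu = 7.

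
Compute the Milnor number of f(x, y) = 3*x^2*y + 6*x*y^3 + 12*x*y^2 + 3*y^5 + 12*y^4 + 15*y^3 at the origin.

4

The Hessian of f at 0 is [[0, 0], [0, 0]] with rank 0, so corank 2. A Groebner basis of the Jacobian ideal J(f) in C{x,y} is {y^3, x^2 - y^2, x*y + 2*y^2}; counting standard monomials gives mu = 4. Corank 2; j^3 = 3*y*(x^2 + 4*x*y + 5*y^2) splits into three distinct lines over C (the quadratic factor has nonzero discriminant), so D_4.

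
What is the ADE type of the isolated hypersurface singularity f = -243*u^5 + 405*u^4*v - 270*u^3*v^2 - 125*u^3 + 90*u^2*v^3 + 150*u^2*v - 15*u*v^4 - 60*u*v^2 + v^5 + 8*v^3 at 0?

E8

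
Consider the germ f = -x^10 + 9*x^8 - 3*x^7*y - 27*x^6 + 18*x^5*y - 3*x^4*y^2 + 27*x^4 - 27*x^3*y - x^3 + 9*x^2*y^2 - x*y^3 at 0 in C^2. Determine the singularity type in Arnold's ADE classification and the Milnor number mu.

The Hessian of f at 0 is [[0, 0], [0, 0]] with rank 0, so corank 2. A Groebner basis of the Jacobian ideal J(f) in C{x,y} is {x^2/3 + y^4 + y^3/9, x^3, x^2*y - x^2/9 - y^3/27, -2*x^2/3 + x*y^2 - 2*y^3/9}; counting standard monomials gives mu = 7. Corank 2; j^3 = -x^3 is a perfect cube, so E-series; the 4-jet and mu = 7 give E_7.

Type E_7, Milnor number mu = 7.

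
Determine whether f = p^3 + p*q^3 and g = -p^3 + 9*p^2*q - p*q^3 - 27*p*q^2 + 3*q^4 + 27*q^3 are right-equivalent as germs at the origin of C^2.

Yes.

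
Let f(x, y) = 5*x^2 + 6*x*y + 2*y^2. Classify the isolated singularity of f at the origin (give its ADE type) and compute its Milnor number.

Type A_1, Milnor number mu = 1.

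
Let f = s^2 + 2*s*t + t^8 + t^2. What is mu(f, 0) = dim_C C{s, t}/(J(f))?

7

The Hessian of f at 0 is [[2, 2], [2, 2]] with rank 1, so corank 1. A Groebner basis of the Jacobian ideal J(f) in C{s,t} is {t^7, s + t}; counting standard monomials gives mu = 7. Corank 1: A-series; mu = 7 gives A_7.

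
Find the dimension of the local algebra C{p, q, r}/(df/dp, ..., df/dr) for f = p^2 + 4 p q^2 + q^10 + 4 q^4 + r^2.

The Hessian of f at 0 has rank 2. Corank 1: A-series; mu = 9 gives A_9.

9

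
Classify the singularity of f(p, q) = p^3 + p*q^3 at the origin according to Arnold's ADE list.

E_{7}

The Hessian of f at 0 is [[0, 0], [0, 0]] with rank 0, so corank 2. A Groebner basis of the Jacobian ideal J(f) in C{p,q} is {p^3, p*q^2, 3*p^2 + q^3}; counting standard monomials gives mu = 7. Corank 2; j^3 = p^3 is a perfect cube, so E-series; the 4-jet and mu = 7 give E_7.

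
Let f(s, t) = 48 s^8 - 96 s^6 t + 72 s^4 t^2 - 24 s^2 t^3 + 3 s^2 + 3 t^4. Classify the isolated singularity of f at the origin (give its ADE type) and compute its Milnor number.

The Hessian of f at 0 has rank 1. Corank 1: A-series; mu = 3 gives A_3.

Type A_3, Milnor number mu = 3.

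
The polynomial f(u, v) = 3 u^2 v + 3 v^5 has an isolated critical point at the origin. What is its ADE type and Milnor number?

Type D6, Milnor number mu = 6.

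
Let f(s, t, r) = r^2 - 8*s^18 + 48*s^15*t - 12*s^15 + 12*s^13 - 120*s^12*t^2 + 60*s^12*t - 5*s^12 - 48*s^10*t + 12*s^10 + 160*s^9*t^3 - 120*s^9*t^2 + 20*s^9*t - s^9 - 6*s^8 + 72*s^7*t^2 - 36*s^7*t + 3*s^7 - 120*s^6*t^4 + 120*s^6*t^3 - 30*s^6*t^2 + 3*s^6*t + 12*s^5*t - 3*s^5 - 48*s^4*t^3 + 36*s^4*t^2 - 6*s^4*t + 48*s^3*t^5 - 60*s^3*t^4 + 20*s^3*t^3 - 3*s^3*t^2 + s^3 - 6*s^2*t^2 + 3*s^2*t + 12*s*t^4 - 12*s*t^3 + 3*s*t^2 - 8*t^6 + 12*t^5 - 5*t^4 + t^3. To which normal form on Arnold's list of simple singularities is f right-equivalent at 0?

The Hessian of f at 0 is [[0, 0, 0], [0, 0, 0], [0, 0, 2]] with rank 1, so corank 2. A Groebner basis of the Jacobian ideal J(f) in C{s,t,r} is {s^3 - 3*s^2/4 - 3*s*t/2 - 3*t^2/4, s^2*t + s^2/2 + s*t + t^2/2, -s^2/4 + s*t^2 - s*t/2 - t^2/4, t^3, r}; counting standard monomials gives mu = 6. Corank 2; j^3 = (s + t)^3 is a perfect cube, so E-series; the 4-jet and mu = 6 give E_6.

E_{6}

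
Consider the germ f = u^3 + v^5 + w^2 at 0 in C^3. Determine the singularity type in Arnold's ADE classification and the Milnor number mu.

The Hessian of f at 0 is [[0, 0, 0], [0, 0, 0], [0, 0, 2]] with rank 1, so corank 2. A Groebner basis of the Jacobian ideal J(f) in C{u,v,w} is {v^4, u^2, w}; counting standard monomials gives mu = 8. Corank 2; j^3 = u^3 is a perfect cube, so E-series; the 5-jet and mu = 8 give E_8.

Type E_8, Milnor number mu = 8.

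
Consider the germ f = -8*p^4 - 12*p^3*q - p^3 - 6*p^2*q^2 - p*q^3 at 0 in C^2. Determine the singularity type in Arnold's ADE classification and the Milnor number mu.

The Hessian of f at 0 is [[0, 0], [0, 0]] with rank 0, so corank 2. A Groebner basis of the Jacobian ideal J(f) in C{p,q} is {3*p^2/4 + q^4 + q^3/4, p^3, p^2*q - p^2/4 - q^3/12, p^2 + p*q^2 + q^3/3}; counting standard monomials gives mu = 7. Corank 2; j^3 = -p^3 is a perfect cube, so E-series; the 4-jet and mu = 7 give E_7.

Type E_7, Milnor number mu = 7.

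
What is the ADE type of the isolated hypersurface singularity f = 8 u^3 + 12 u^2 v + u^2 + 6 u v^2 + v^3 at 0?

The Hessian of f at 0 is [[2, 0], [0, 0]] with rank 1, so corank 1. A Groebner basis of the Jacobian ideal J(f) in C{u,v} is {v^2, u}; counting standard monomials gives mu = 2. Corank 1: A-series; mu = 2 gives A_2.

A_2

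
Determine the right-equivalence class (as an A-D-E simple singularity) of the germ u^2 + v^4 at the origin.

A_3

The Hessian of f at 0 has rank 1. Corank 1: A-series; mu = 3 gives A_3.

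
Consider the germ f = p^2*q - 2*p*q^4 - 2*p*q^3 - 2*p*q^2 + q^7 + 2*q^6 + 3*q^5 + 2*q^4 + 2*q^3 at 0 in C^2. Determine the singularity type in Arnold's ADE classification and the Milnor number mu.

The Hessian of f at 0 has rank 0. Corank 2; j^3 = q*(p^2 - 2*p*q + 2*q^2) splits into three distinct lines over C (the quadratic factor has nonzero discriminant), so D_4.

Type D_{4}, Milnor number mu = 4.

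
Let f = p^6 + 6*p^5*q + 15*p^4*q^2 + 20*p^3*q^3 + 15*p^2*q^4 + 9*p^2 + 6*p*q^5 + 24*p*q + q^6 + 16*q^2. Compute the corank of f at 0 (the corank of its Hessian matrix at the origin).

1

Hessian at 0 has rank 1.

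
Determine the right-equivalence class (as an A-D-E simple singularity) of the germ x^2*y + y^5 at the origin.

The Hessian of f at 0 is [[0, 0], [0, 0]] with rank 0, so corank 2. A Groebner basis of the Jacobian ideal J(f) in C{x,y} is {x^2/5 + y^4, x^3, x*y}; counting standard monomials gives mu = 6. Corank 2; j^3 = x^2*y has shape L^2 M (L != M), so D-series; mu = 6 gives D_6.

D6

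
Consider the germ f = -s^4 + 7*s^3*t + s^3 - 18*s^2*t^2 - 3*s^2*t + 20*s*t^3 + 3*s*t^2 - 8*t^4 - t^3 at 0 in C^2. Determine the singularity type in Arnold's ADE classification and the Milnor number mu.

Type E_{7}, Milnor number mu = 7.

The Hessian of f at 0 has rank 0. Corank 2; j^3 = (s - t)^3 is a perfect cube, so E-series; the 4-jet and mu = 7 give E_7.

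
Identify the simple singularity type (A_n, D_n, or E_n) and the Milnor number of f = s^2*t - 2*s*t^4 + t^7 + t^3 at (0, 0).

Type D_4, Milnor number mu = 4.

The Hessian of f at 0 is [[0, 0], [0, 0]] with rank 0, so corank 2. A Groebner basis of the Jacobian ideal J(f) in C{s,t} is {t^3, s^2 + 3*t^2, s*t}; counting standard monomials gives mu = 4. Corank 2; j^3 = t*(s^2 + t^2) splits into three distinct lines over C (the quadratic factor has nonzero discriminant), so D_4.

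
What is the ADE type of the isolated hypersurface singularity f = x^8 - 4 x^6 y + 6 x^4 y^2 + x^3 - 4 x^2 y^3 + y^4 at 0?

E_{6}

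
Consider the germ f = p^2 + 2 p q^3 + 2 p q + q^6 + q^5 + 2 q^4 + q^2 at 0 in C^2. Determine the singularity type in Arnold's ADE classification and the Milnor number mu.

The Hessian of f at 0 has rank 1. Corank 1: A-series; mu = 4 gives A_4.

Type A_{4}, Milnor number mu = 4.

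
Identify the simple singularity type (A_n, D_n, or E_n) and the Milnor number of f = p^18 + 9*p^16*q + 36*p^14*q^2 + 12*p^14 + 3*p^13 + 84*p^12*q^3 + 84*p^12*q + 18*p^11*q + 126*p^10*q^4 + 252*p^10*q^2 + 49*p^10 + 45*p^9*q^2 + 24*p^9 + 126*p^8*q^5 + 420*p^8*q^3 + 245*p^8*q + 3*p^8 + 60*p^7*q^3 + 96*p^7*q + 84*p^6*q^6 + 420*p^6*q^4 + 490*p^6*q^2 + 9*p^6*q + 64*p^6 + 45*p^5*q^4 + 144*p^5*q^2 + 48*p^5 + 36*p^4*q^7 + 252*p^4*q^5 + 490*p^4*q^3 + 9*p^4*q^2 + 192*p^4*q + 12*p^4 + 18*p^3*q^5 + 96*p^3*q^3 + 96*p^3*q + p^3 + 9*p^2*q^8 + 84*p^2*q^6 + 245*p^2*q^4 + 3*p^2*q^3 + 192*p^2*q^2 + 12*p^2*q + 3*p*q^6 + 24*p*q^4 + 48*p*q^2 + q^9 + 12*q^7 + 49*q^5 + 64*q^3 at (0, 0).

Type E_{8}, Milnor number mu = 8.

The Hessian of f at 0 has rank 0. Corank 2; j^3 = (p + 4*q)^3 is a perfect cube, so E-series; the 5-jet and mu = 8 give E_8.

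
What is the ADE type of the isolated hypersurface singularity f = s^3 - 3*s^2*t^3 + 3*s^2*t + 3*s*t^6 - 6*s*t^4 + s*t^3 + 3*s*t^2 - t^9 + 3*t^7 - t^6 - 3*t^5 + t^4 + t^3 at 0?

E_7

The Hessian of f at 0 is [[0, 0], [0, 0]] with rank 0, so corank 2. A Groebner basis of the Jacobian ideal J(f) in C{s,t} is {s^3 + 3*s^2*t + 6*s^2 + 12*s*t + 6*t^2, -3*s^2 + s*t^2 - 6*s*t - 3*t^2, 3*s^2 + 6*s*t + t^3 + 3*t^2}; counting standard monomials gives mu = 7. Corank 2; j^3 = (s + t)^3 is a perfect cube, so E-series; the 4-jet and mu = 7 give E_7.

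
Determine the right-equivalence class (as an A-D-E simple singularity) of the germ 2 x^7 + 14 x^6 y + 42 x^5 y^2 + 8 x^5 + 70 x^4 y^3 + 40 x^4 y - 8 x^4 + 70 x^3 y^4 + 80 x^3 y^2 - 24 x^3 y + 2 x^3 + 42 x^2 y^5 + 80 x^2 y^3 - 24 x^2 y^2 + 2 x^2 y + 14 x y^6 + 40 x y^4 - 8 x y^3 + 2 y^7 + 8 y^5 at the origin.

D_{8}

The Hessian of f at 0 is [[0, 0], [0, 0]] with rank 0, so corank 2. A Groebner basis of the Jacobian ideal J(f) in C{x,y} is {-39*x^2/20 + x*y^3 - 107*x*y^2/10 + 73*x*y/20 - 73*y^3/10, 31*x^2/10 + 161*x*y^2/10 - 57*x*y/10 + y^4 + 57*y^3/5, x^3 + 8*x^2/5 + 48*x*y^2/5 - 16*x*y/5 + 32*y^3/5, x^2*y - 7*x^2/10 - 11*x*y^2/5 + 9*x*y/10 - 9*y^3/5}; counting standard monomials gives mu = 8. Corank 2; j^3 = 2*x^2*(x + y) has shape L^2 M (L != M), so D-series; mu = 8 gives D_8.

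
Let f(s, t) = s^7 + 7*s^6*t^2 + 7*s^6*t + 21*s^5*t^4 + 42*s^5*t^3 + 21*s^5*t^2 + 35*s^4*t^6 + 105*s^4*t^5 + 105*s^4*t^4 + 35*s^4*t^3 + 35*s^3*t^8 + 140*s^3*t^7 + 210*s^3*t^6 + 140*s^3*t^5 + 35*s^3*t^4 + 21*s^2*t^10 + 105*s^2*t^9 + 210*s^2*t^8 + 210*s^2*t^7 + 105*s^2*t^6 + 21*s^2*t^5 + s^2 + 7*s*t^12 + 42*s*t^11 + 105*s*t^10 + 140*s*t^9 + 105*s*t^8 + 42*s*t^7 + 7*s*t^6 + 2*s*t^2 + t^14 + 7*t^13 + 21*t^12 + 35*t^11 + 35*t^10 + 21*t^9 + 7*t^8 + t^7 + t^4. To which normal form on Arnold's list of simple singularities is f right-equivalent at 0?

A_6

The Hessian of f at 0 has rank 1. Corank 1: A-series; mu = 6 gives A_6.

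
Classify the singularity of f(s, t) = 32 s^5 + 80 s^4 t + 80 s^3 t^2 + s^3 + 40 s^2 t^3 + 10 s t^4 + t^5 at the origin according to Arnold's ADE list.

E_8

The Hessian of f at 0 is [[0, 0], [0, 0]] with rank 0, so corank 2. A Groebner basis of the Jacobian ideal J(f) in C{s,t} is {t^5, s*t^3 + t^4/8, s^2}; counting standard monomials gives mu = 8. Corank 2; j^3 = s^3 is a perfect cube, so E-series; the 5-jet and mu = 8 give E_8.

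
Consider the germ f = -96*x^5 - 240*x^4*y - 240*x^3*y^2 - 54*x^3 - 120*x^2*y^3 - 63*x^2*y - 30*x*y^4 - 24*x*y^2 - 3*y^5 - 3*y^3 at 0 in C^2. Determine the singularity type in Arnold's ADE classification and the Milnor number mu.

Type D_6, Milnor number mu = 6.

The Hessian of f at 0 is [[0, 0], [0, 0]] with rank 0, so corank 2. A Groebner basis of the Jacobian ideal J(f) in C{x,y} is {-243*x*y/10 + y^4 - 81*y^2/10, x*y^2 + y^3/3, x^2 + 5*x*y/6 + y^2/6}; counting standard monomials gives mu = 6. Corank 2; j^3 = -3*(2*x + y)*(3*x + y)^2 has shape L^2 M (L != M), so D-series; mu = 6 gives D_6.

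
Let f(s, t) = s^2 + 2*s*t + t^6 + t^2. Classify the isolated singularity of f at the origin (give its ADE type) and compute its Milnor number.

Type A5, Milnor number mu = 5.

The Hessian of f at 0 has rank 1. Corank 1: A-series; mu = 5 gives A_5.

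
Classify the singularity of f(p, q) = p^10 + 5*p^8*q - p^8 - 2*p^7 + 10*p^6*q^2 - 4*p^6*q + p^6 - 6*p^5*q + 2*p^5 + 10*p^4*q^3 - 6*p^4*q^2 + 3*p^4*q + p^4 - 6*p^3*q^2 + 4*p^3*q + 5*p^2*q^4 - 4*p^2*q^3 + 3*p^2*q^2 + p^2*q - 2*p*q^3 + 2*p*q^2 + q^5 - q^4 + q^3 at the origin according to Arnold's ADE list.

D5

The Hessian of f at 0 has rank 0. Corank 2; j^3 = q*(p + q)^2 has shape L^2 M (L != M), so D-series; mu = 5 gives D_5.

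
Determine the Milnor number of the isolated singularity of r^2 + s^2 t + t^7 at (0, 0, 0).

8

The Hessian of f at 0 is [[0, 0, 0], [0, 0, 0], [0, 0, 2]] with rank 1, so corank 2. A Groebner basis of the Jacobian ideal J(f) in C{s,t,r} is {s^2/7 + t^6, s^3, s*t, r}; counting standard monomials gives mu = 8. Corank 2; j^3 = s^2*t has shape L^2 M (L != M), so D-series; mu = 8 gives D_8.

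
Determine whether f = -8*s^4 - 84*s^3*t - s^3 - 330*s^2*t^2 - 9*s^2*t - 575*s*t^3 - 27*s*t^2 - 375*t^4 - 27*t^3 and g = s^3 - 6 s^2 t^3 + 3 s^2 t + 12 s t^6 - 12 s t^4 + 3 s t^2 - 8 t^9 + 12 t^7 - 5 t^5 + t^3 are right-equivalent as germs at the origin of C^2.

The Hessian of f at 0 is [[0, 0], [0, 0]] with rank 0, so corank 2. A Groebner basis of the Jacobian ideal J(f) in C{s,t} is {3*s^2/4 + 9*s*t/2 + t^4 - t^3/4 + 27*t^2/4, s^3 + 99*s^2/4 + 297*s*t/2 + 75*t^3/4 + 891*t^2/4, s^2*t - 23*s^2/4 - 69*s*t/2 - 85*t^3/12 - 207*t^2/4, s^2 + s*t^2 + 6*s*t + 8*t^3/3 + 9*t^2}; counting standard monomials gives mu = 7. Corank 2; j^3 = -(s + 3*t)^3 is a perfect cube, so E-series; the 4-jet and mu = 7 give E_7. The Hessian of g at 0 is [[0, 0], [0, 0]] with rank 0, so corank 2. A Groebner basis of the Jacobian ideal J(g) in C{s,t} is {-s^2/4 + s*t^3 - s*t/2 - t^2/4, t^4, s^3 - 3*s*t^2 - 2*t^3, s^2*t + 2*s*t^2 + t^3}; counting standard monomials gives mu = 8. Corank 2; j^3 = (s + t)^3 is a perfect cube, so E-series; the 5-jet and mu = 8 give E_8. f is E_7 but g is E_8, hence not right-equivalent.

No.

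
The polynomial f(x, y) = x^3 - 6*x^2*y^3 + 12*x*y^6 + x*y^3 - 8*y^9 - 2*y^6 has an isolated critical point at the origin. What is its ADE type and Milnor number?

The Hessian of f at 0 has rank 0. Corank 2; j^3 = x^3 is a perfect cube, so E-series; the 4-jet and mu = 7 give E_7.

Type E_{7}, Milnor number mu = 7.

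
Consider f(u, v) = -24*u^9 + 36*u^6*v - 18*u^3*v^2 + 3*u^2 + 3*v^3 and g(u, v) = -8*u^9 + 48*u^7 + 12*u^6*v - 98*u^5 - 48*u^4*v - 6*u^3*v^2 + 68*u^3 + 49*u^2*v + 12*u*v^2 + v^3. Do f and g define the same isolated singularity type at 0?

The Hessian of f at 0 has rank 1. Corank 1: A-series; mu = 2 gives A_2. The Hessian of g at 0 has rank 0. Corank 2; j^3 = (4*u + v)*(17*u^2 + 8*u*v + v^2) splits into three distinct lines over C (the quadratic factor has nonzero discriminant), so D_4. f is A_2 but g is D_4, hence not right-equivalent.

No.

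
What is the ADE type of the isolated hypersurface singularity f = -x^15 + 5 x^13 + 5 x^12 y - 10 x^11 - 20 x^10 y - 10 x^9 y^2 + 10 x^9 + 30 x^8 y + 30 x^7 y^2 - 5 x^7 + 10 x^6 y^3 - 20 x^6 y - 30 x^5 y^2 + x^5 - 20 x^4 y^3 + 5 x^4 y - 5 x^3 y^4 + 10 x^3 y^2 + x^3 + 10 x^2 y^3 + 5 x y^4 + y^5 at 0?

E8

The Hessian of f at 0 is [[0, 0], [0, 0]] with rank 0, so corank 2. A Groebner basis of the Jacobian ideal J(f) in C{x,y} is {y^5, x*y^3 + y^4/4, x^2}; counting standard monomials gives mu = 8. Corank 2; j^3 = x^3 is a perfect cube, so E-series; the 5-jet and mu = 8 give E_8.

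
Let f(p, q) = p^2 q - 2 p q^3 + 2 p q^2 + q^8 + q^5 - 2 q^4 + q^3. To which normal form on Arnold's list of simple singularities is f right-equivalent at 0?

D9

The Hessian of f at 0 is [[0, 0], [0, 0]] with rank 0, so corank 2. A Groebner basis of the Jacobian ideal J(f) in C{p,q} is {p^4 - 6*p^3 - 14*p^2*q - p^2/2 - 21*p*q^2/2 - 7*p*q/2 - 3*q^2, p^3*q + 3*p^3 + 6*p^2*q + p^2/8 + 31*p*q^2/8 + 9*p*q/8 + q^2, -p^3 + p^2*q^2 - p^2*q, -p*q + q^3 - q^2}; counting standard monomials gives mu = 9. Corank 2; j^3 = q*(p + q)^2 has shape L^2 M (L != M), so D-series; mu = 9 gives D_9.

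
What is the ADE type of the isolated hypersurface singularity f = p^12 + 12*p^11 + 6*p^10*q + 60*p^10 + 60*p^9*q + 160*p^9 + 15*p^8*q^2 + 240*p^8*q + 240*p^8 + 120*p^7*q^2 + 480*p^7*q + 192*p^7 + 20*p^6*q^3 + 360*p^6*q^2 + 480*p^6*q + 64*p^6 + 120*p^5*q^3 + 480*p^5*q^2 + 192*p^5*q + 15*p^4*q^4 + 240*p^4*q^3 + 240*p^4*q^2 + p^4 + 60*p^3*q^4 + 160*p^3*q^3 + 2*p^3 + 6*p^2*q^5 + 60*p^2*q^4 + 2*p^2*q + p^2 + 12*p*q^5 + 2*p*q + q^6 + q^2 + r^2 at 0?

A_{5}

The Hessian of f at 0 has rank 2. Corank 1: A-series; mu = 5 gives A_5.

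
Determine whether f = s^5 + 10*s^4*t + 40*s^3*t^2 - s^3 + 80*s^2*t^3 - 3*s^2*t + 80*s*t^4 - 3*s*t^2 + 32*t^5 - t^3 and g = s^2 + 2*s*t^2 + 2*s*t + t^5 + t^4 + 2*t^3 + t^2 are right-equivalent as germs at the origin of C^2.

No.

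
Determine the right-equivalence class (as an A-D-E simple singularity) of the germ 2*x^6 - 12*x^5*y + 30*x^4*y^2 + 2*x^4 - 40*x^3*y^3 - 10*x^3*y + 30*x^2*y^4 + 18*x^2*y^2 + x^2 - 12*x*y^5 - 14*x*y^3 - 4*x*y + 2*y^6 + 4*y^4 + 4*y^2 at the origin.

The Hessian of f at 0 has rank 1. Corank 1: A-series; mu = 5 gives A_5.

A_{5}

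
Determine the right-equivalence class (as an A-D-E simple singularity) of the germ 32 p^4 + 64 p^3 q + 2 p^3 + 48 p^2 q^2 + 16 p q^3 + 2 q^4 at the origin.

E_{6}

The Hessian of f at 0 is [[0, 0], [0, 0]] with rank 0, so corank 2. A Groebner basis of the Jacobian ideal J(f) in C{p,q} is {q^4, p*q^2 + q^3/6, p^2}; counting standard monomials gives mu = 6. Corank 2; j^3 = 2*p^3 is a perfect cube, so E-series; the 4-jet and mu = 6 give E_6.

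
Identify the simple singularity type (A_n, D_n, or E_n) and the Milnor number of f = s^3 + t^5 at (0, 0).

The Hessian of f at 0 has rank 0. Corank 2; j^3 = s^3 is a perfect cube, so E-series; the 5-jet and mu = 8 give E_8.

Type E_{8}, Milnor number mu = 8.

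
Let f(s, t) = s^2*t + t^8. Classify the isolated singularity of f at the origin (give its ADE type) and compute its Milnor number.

Type D9, Milnor number mu = 9.

The Hessian of f at 0 has rank 0. Corank 2; j^3 = s^2*t has shape L^2 M (L != M), so D-series; mu = 9 gives D_9.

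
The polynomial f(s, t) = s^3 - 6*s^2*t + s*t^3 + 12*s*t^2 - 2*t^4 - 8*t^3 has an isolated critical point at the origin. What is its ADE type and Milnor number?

Type E7, Milnor number mu = 7.

The Hessian of f at 0 has rank 0. Corank 2; j^3 = (s - 2*t)^3 is a perfect cube, so E-series; the 4-jet and mu = 7 give E_7.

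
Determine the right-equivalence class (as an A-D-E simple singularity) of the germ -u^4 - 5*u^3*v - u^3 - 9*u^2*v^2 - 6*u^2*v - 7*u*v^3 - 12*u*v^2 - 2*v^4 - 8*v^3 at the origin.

E7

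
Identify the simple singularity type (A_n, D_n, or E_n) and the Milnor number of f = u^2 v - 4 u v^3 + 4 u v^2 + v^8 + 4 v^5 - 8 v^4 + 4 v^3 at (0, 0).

Type D_9, Milnor number mu = 9.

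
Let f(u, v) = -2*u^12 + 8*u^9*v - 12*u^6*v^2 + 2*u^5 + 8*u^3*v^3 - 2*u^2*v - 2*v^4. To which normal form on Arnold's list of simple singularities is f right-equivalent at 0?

The Hessian of f at 0 has rank 0. Corank 2; j^3 = -2*u^2*v has shape L^2 M (L != M), so D-series; mu = 5 gives D_5.

D_{5}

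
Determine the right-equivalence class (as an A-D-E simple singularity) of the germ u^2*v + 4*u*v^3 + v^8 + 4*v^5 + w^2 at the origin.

D_{9}

The Hessian of f at 0 is [[0, 0, 0], [0, 0, 0], [0, 0, 2]] with rank 1, so corank 2. A Groebner basis of the Jacobian ideal J(f) in C{u,v,w} is {u^4, u^3*v - u^2 - 2*u*v^2, u^3/2 + u^2*v^2, u*v/2 + v^3, w}; counting standard monomials gives mu = 9. Corank 2; j^3 = u^2*v has shape L^2 M (L != M), so D-series; mu = 9 gives D_9.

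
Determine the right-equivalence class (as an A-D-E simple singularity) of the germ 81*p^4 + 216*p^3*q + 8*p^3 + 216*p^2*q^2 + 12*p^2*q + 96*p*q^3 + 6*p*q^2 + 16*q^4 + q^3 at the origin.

The Hessian of f at 0 has rank 0. Corank 2; j^3 = (2*p + q)^3 is a perfect cube, so E-series; the 4-jet and mu = 6 give E_6.

E6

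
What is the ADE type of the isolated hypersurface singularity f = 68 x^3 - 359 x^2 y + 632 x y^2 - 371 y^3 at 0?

The Hessian of f at 0 is [[0, 0], [0, 0]] with rank 0, so corank 2. A Groebner basis of the Jacobian ideal J(f) in C{x,y} is {y^3, x^2 - 143*y^2/47, x*y - 82*y^2/47}; counting standard monomials gives mu = 4. Corank 2; j^3 = (4*x - 7*y)*(17*x^2 - 60*x*y + 53*y^2) splits into three distinct lines over C (the quadratic factor has nonzero discriminant), so D_4.

D4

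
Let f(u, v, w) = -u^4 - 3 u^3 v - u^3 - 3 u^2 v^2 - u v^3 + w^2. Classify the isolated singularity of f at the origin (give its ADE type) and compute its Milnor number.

The Hessian of f at 0 is [[0, 0, 0], [0, 0, 0], [0, 0, 2]] with rank 1, so corank 2. A Groebner basis of the Jacobian ideal J(f) in C{u,v,w} is {3*u^2 + v^4 + v^3, u^3, u^2*v - u^2 - v^3/3, 2*u^2 + u*v^2 + 2*v^3/3, w}; counting standard monomials gives mu = 7. Corank 2; j^3 = -u^3 is a perfect cube, so E-series; the 4-jet and mu = 7 give E_7.

Type E_{7}, Milnor number mu = 7.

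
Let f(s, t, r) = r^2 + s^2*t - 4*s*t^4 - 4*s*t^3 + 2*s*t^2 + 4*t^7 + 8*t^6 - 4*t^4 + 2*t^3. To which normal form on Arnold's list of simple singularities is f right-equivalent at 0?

D_4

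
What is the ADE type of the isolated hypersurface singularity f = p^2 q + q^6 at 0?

D7

The Hessian of f at 0 has rank 0. Corank 2; j^3 = p^2*q has shape L^2 M (L != M), so D-series; mu = 7 gives D_7.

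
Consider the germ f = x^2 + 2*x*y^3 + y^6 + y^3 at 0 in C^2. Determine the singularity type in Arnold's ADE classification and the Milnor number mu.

The Hessian of f at 0 is [[2, 0], [0, 0]] with rank 1, so corank 1. A Groebner basis of the Jacobian ideal J(f) in C{x,y} is {y^2, x}; counting standard monomials gives mu = 2. Corank 1: A-series; mu = 2 gives A_2.

Type A_2, Milnor number mu = 2.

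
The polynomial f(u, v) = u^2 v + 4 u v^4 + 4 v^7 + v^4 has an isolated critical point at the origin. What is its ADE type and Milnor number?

Type D_5, Milnor number mu = 5.

The Hessian of f at 0 is [[0, 0], [0, 0]] with rank 0, so corank 2. A Groebner basis of the Jacobian ideal J(f) in C{u,v} is {u^3, u^2/4 + v^3, u*v}; counting standard monomials gives mu = 5. Corank 2; j^3 = u^2*v has shape L^2 M (L != M), so D-series; mu = 5 gives D_5.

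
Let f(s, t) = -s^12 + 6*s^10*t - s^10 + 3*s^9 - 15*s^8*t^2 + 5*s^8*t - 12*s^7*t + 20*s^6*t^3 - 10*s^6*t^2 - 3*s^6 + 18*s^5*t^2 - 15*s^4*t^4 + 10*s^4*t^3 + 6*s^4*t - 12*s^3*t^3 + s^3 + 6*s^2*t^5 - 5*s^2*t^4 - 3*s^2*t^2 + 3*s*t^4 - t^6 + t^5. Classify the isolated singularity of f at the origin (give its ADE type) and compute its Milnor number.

The Hessian of f at 0 is [[0, 0], [0, 0]] with rank 0, so corank 2. A Groebner basis of the Jacobian ideal J(f) in C{s,t} is {t^4, s^3, -s^2/2 + s*t^2}; counting standard monomials gives mu = 8. Corank 2; j^3 = s^3 is a perfect cube, so E-series; the 5-jet and mu = 8 give E_8.

Type E_{8}, Milnor number mu = 8.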